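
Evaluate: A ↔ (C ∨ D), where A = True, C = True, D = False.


A = True, C = True, D = False
Step 1: C ∨ D = True OR False = True
Step 2: A ↔ (True): true when both sides have same truth value.
Result: True ↔ True = True

True


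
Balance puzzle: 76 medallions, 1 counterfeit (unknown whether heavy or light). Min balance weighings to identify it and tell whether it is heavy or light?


Let n = 76. 152 possibilities (n medallions × lighter/heavier); each weighing has 3 outcomes.
Bound for k weighings: say the first weighing puts j medallions on each pan. If it tips, the 2j weighed medallions remain suspects (each with a known direction) and k-1 weighings give 3^(k-1) outcomes; 3^(k-1) is odd, so 2j ≤ 3^(k-1) - 1. If it balances, the n - 2j unweighed medallions remain with direction unknown: 2(n - 2j) ≤ 3^(k-1) - 1 by the same parity argument. Adding, n ≤ (3^(k-1) - 1) + (3^(k-1) - 1)/2 = (3^k - 3)/2, and the classical three-group strategy achieves this (3 medallions in 2 weighings, 12 in 3, 39 in 4, 120 in 5).
So we need the smallest k with (3^k - 3)/2 ≥ 76.
k = 4: (3^4 - 3)/2 = 39 < 76 ✗
k = 5: (3^5 - 3)/2 = 120 ≥ 76 ✓

5


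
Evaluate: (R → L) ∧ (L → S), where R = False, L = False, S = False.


R = False, L = False, S = False
Step 1: R → L is false only when R=True and L=False. Result: True
Step 2: L → S is false only when L=True and S=False. Result: True
Step 3: True ∧ True = True

True


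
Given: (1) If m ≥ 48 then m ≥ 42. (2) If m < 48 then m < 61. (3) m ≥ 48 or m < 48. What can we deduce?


Constructive dilemma: (P → Q) ∧ (R → S), P ∨ R ⊢ Q ∨ S
Premise 1: m ≥ 48 → m ≥ 42
Premise 2: m < 48 → m < 61
Premise 3: m ≥ 48 ∨ m < 48
Case 1: Assuming m ≥ 48, then by Premise 1, m ≥ 42.
Case 2: Assuming m < 48, then by Premise 2, m < 61.
Since one of m ≥ 48 or m < 48 must hold, we get m ≥ 42 or m < 61.

m ≥ 42 or m < 61.


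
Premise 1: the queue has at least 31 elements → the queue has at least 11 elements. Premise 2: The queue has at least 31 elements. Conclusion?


Modus ponens: P → Q, P ⊢ Q
P: the queue has at least 31 elements
Q: the queue has at least 11 elements
We have P → Q and P is true.
By modus ponens, Q must be true.

The queue has at least 11 elements


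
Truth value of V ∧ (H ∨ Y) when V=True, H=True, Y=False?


V = True, H = True, Y = False
Expression: V ∧ (H ∨ Y)
Step 1: H ∨ Y = True OR False = True
Step 2: V ∧ (True) = True AND True = True

True


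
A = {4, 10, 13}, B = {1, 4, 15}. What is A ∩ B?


A = {4, 10, 13}
B = {1, 4, 15}
Operation: intersection
Elements in both: 4

{4}


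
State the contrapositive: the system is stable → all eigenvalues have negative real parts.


Original: If the system is stable, then all eigenvalues have negative real parts
Contrapositive: If ¬Q, then ¬P
Negate Q: not (all eigenvalues have negative real parts)
Negate P: not (the system is stable)

If not (all eigenvalues have negative real parts), then not (the system is stable).


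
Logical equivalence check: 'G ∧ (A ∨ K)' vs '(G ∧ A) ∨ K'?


Expression 1: G ∧ (A ∨ K)
Expression 2: (G ∧ A) ∨ K
Truth table (G A K | Expr1 Expr2):
  T T T |   T     T
  T T F |   T     T
  T F T |   T     T
  T F F |   F     F
  F T T |   F     T   ← differ
  F T F |   F     F
  F F T |   F     T   ← differ
  F F F |   F     F
Counterexample: G=F, A=T, K=T gives Expr1 = F but Expr2 = T, so the expressions are NOT logically equivalent.

No


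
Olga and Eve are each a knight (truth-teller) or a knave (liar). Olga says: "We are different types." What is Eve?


Olga says: "We are different types."
Case 1: Olga is a Knight (truth-teller)
  Statement is true → they ARE different → Eve is a Knave
Case 2: Olga is a Knave (liar)
  Statement is false → they are NOT different → Eve is a Knave
In both cases, Eve is a Knave.

Knave


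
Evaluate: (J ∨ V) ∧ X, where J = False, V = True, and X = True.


J = False, V = True, X = True
Step 1: J ∨ V = False OR True = True
Step 2: True ∧ X = True AND True = True
OR is true when at least one operand is true; AND requires both.

True


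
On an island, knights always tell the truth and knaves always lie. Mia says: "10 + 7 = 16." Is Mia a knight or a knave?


Statement: "10 + 7 = 16."
Actual: 10 + 7 = 17
Claimed: 16
Statement is FALSE → Mia lies → Knave

Knave


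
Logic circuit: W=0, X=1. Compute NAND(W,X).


W AND X = 0
NOT(0) = 1

1


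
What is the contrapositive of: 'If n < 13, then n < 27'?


Original: If n < 13, then n < 27
Contrapositive: If ¬Q, then ¬P
Negate Q: not (n < 27)
Negate P: not (n < 13)

If not (n < 27), then not (n < 13).


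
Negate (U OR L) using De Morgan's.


De Morgan's law: ¬(P ∨ Q) ≡ ¬P ∧ ¬Q
¬(U ∨ L) = ¬U ∧ ¬L

¬U ∧ ¬L


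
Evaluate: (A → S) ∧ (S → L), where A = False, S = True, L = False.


A = False, S = True, L = False
Step 1: A → S is false only when A=True and S=False. Result: True
Step 2: S → L is false only when S=True and L=False. Result: False
Step 3: True ∧ False = False

False


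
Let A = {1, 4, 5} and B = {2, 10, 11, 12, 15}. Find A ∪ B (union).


A = {1, 4, 5}
B = {2, 10, 11, 12, 15}
Operation: union
All elements combined: 1, 2, 4, 5, 10, 11, 12, 15

{1, 2, 4, 5, 10, 11, 12, 15}


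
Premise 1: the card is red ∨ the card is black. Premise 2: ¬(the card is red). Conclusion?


Disjunctive syllogism: P ∨ Q, ¬P ⊢ Q
Disjunction: the card is red ∨ the card is black
We know it is not the case that the card is red.
By disjunctive syllogism, the other disjunct must be true.

The card is black


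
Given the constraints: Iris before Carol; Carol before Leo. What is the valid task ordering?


Constraints: Iris before Carol; Carol before Leo
Method: repeatedly schedule the remaining task that has no remaining task required before it.
  Step 1: remaining {Carol, Iris, Leo}; every task except Iris still has a predecessor pending → schedule Iris.
  Step 2: remaining {Carol, Leo}; every task except Carol still has a predecessor pending → schedule Carol.
  Step 3: only Leo remains → schedule Leo.
Resulting order:

Iris → Carol → Leo


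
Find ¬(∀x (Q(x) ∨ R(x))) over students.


Original: ∀x (Q(x) ∨ R(x))
Rule: ¬∀→∃, ¬∃→∀, negate predicate.
Negation: ∃x (¬Q(x) ∧ ¬R(x))

∃x (¬Q(x) ∧ ¬R(x))


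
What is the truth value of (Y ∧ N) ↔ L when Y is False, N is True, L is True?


Y = False, N = True, L = True
Step 1: Y ∧ N = False AND True = False
Step 2: (False) ↔ L: true when both sides have same truth value.
Result: False ↔ True = False

False


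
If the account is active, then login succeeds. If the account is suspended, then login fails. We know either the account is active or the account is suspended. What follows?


Constructive dilemma: (P → Q) ∧ (R → S), P ∨ R ⊢ Q ∨ S
Premise 1: the account is active → login succeeds
Premise 2: the account is suspended → login fails
Premise 3: the account is active ∨ the account is suspended
Case 1: Assuming the account is active, then by Premise 1, login succeeds.
Case 2: Assuming the account is suspended, then by Premise 2, login fails.
Since one of the account is active or the account is suspended must hold, we get login succeeds or login fails.

Login succeeds or login fails.


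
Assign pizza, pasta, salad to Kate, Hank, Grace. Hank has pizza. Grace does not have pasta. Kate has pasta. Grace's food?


From clues:
  Hank → pizza
  Kate → pasta
By elimination, Grace gets the remaining.

salad


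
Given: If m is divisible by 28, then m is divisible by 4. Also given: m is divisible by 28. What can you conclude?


Modus ponens: P → Q, P ⊢ Q
P: m is divisible by 28
Q: m is divisible by 4
We have P → Q and P is true.
By modus ponens, Q must be true.

m is divisible by 4


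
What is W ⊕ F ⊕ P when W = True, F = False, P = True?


W = True, F = False, P = True
Step 1: W ⊕ F = True XOR False = True
Step 2: True ⊕ P = True XOR True = False
XOR is true when an odd number of operands are true.

False


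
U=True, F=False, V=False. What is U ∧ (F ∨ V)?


U = True, F = False, V = False
Expression: U ∧ (F ∨ V)
Step 1: F ∨ V = False OR False = False
Step 2: U ∧ (False) = True AND False = False

False


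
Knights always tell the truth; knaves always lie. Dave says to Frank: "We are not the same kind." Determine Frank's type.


Dave says: "We are not the same kind."
Case 1: Dave is a Knight (truth-teller)
  Statement is true → they ARE different → Frank is a Knave
Case 2: Dave is a Knave (liar)
  Statement is false → they are NOT different → Frank is a Knave
In both cases, Frank is a Knave.

Knave


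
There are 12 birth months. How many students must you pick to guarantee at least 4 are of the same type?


Pigeonhole: to guarantee k in one of n categories, need (k-1)×n + 1.
k = 4, n = 12
Minimum = (4-1) × 12 + 1 = 3 × 12 + 1

37


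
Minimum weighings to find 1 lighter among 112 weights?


Each weighing has 3 outcomes (left heavy / balance / right heavy), so k weighings distinguish at most 3^k cases; splitting into three near-equal groups achieves this.
Need 3^k ≥ 112: 3^4 = 81 < 112 ≤ 3^5 = 243
k = ⌈log₃(112)⌉ = 5

5


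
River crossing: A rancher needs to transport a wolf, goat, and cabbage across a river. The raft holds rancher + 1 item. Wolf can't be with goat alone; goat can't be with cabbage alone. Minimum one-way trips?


1. rancher+goat → 2. rancher ← 3. rancher+wolf → 4. rancher+goat ← 5. rancher+cabbage → 6. rancher ← 7. rancher+goat →
Minimum trips = 7

7


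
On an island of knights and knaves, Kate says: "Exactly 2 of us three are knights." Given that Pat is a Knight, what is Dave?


Kate claims exactly 2 knights among Kate, Pat, Dave.
Given: Pat is a Knight.

Case 1: Kate is a Knight (tells truth)
  Then exactly 2 of the three are knights.
  Counting Kate, Pat: 2 knight(s) so far. Need 0 more → Dave = Knave.
Case 2: Kate is a Knave (lies)
  Then the count is NOT 2.
  If Dave = Knight, count = 2 = 2 → claim would be true, contradicts lie.
  If Dave = Knave, count = 1 ≠ 2 → lie confirmed ✓

Dave is a Knave.

Knave


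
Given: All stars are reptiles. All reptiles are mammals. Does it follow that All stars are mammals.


Premise 1: All stars are reptiles.
Premise 2: All reptiles are mammals.
Conclusion: All stars are mammals.
Barbara syllogism (AAA-1): All A are B, All B are C → All A are C.
Middle term (reptiles) distributed in premise 2.

Valid


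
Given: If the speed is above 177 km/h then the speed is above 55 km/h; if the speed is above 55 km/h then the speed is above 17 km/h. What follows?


Hypothetical syllogism: P → Q, Q → R ⊢ P → R
Premise 1: the speed is above 177 km/h → the speed is above 55 km/h
Premise 2: the speed is above 55 km/h → the speed is above 17 km/h
Chain the implications: the middle term (the speed is above 55 km/h) links the two.
Conclusion: If the speed is above 177 km/h, then the speed is above 17 km/h.

If the speed is above 177 km/h, then the speed is above 17 km/h.


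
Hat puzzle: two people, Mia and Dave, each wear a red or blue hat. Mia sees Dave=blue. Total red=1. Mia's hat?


Total red = 1, Dave = blue
Red accounted for: 0
Remaining for Mia: 1
Mia's hat is red.

red


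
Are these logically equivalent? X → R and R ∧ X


Expression 1: X → R
Expression 2: R ∧ X
Truth table (X R | Expr1 Expr2):
  T T |   T     T
  T F |   F     F
  F T |   T     F   ← differ
  F F |   T     F   ← differ
Counterexample: X=F, R=T gives Expr1 = T but Expr2 = F, so the expressions are NOT logically equivalent.

No


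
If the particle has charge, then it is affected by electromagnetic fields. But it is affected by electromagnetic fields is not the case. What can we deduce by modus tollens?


Modus tollens: P → Q, ¬Q ⊢ ¬P
P: the particle has charge
Q: it is affected by electromagnetic fields
We have P → Q and Q is false.
By modus tollens, P must be false.

It is not the case that the particle has charge


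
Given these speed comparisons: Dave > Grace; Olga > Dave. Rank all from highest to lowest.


Constraints: Dave > Grace; Olga > Dave
Method: at each step, the next-highest is the one remaining person who never appears on the smaller side of a constraint between remaining people.
  Step 1: remaining {Grace, Dave, Olga}; on the smaller side: {Grace, Dave} → Olga is next (Olga > Dave).
  Step 2: remaining {Grace, Dave}; on the smaller side: {Grace} → Dave is next (Dave > Grace).
  Step 3: only Grace remains → lowest.
Final ranking (highest to lowest):

Olga > Dave > Grace


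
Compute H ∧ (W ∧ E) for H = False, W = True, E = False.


H = False, W = True, E = False
Step 1: W ∧ E = True AND False = False
Step 2: H ∧ False = False AND False = False
AND is true only when ALL operands are true.

False


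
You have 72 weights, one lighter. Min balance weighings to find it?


Each weighing has 3 outcomes (left heavy / balance / right heavy), so k weighings distinguish at most 3^k cases; splitting into three near-equal groups achieves this.
Need 3^k ≥ 72: 3^3 = 27 < 72 ≤ 3^4 = 81
k = ⌈log₃(72)⌉ = 4

4


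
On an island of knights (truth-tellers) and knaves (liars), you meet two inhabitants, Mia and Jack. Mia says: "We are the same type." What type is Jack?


Mia says: "We are the same type."
Case 1: Mia is a Knight (truth-teller)
  Statement is true → they ARE the same → Jack is also a Knight
Case 2: Mia is a Knave (liar)
  Statement is false → they are NOT the same → Jack is a Knight
In both cases, Jack is a Knight.

Knight


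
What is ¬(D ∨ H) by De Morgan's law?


De Morgan's law: ¬(P ∨ Q) ≡ ¬P ∧ ¬Q
¬(D ∨ H) = ¬D ∧ ¬H

¬D ∧ ¬H


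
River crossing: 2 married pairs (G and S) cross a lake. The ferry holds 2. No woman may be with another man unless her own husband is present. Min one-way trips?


Label couples G and S.
1. WG+WS → (far: WG,WS; near: HG,HS)
2. WG ←   (far: WS; near: HG,HS,WG)
3. HG+HS → (far: HG,HS,WS; near: WG)
4. HG ←   (far: HS,WS; near: HG,WG)  — HG returns, since WG is alone on near bank
5. HG+WG → (far: all four; near: empty)
Every state respects the constraint.
Minimum trips = 5

5


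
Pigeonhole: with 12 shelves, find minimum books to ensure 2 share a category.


Pigeonhole: to guarantee k in one of n categories, need (k-1)×n + 1.
k = 2, n = 12
Minimum = (2-1) × 12 + 1 = 1 × 12 + 1

13


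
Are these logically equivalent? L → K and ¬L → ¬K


Expression 1: L → K
Expression 2: ¬L → ¬K
Truth table (L K | Expr1 Expr2):
  T T |   T     T
  T F |   F     T   ← differ
  F T |   T     F   ← differ
  F F |   T     T
Counterexample: L=T, K=F gives Expr1 = F but Expr2 = T, so the expressions are NOT logically equivalent.

No


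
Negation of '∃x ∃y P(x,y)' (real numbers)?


Original: ∃x ∃y P(x,y)
Rule: ¬∀→∃, ¬∃→∀, negate predicate.
Negation: ∀x ∀y ¬P(x,y)

∀x ∀y ¬P(x,y)


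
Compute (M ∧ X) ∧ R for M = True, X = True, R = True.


M = True, X = True, R = True
Step 1: M ∧ X = True AND True = True
Step 2: True ∧ R = True AND True = True
AND is true only when ALL operands are true.

True


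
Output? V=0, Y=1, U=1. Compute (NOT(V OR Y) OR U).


V OR Y = 1
NOT(1) = 0
0 OR 1 = 1

1


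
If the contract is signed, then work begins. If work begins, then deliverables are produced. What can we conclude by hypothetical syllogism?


Hypothetical syllogism: P → Q, Q → R ⊢ P → R
Premise 1: the contract is signed → work begins
Premise 2: work begins → deliverables are produced
Chain the implications: the middle term (work begins) links the two.
Conclusion: If the contract is signed, then deliverables are produced.

If the contract is signed, then deliverables are produced.


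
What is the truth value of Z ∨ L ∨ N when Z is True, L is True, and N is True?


Z = True, L = True, N = True
Step 1: Z ∨ L = True OR True = True
Step 2: True ∨ N = True OR True = True
OR is true when at least one operand is true.

True


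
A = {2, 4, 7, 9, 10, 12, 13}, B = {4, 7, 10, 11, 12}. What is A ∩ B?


A = {2, 4, 7, 9, 10, 12, 13}
B = {4, 7, 10, 11, 12}
Operation: intersection
Elements in both: 4, 7, 10, 12

{4, 7, 10, 12}


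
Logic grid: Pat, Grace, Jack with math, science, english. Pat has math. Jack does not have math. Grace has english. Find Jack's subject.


From clues:
  Grace → english
  Pat → math
By elimination, Jack gets the remaining.

science


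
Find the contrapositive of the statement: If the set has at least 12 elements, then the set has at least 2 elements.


Original: If the set has at least 12 elements, then the set has at least 2 elements
Contrapositive: If ¬Q, then ¬P
Negate Q: not (the set has at least 2 elements)
Negate P: not (the set has at least 12 elements)

If not (the set has at least 2 elements), then not (the set has at least 12 elements).


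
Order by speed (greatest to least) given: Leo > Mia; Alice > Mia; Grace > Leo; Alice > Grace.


Constraints: Leo > Mia; Alice > Mia; Grace > Leo; Alice > Grace
Method: at each step, the next-highest is the one remaining person who never appears on the smaller side of a constraint between remaining people.
  Step 1: remaining {Mia, Leo, Grace, Alice}; on the smaller side: {Mia, Leo, Grace} → Alice is next (Alice > Mia; Alice > Grace).
  Step 2: remaining {Mia, Leo, Grace}; on the smaller side: {Mia, Leo} → Grace is next (Grace > Leo).
  Step 3: remaining {Mia, Leo}; on the smaller side: {Mia} → Leo is next (Leo > Mia).
  Step 4: only Mia remains → lowest.
Final ranking (highest to lowest):

Alice > Grace > Leo > Mia


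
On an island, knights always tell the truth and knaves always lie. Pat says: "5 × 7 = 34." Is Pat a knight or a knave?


Statement: "5 × 7 = 34."
Actual: 5 × 7 = 35
Claimed: 34
Statement is FALSE → Pat lies → Knave

Knave


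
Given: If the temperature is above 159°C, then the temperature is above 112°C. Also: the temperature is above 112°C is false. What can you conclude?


Modus tollens: P → Q, ¬Q ⊢ ¬P
P: the temperature is above 159°C
Q: the temperature is above 112°C
We have P → Q and Q is false.
By modus tollens, P must be false.

It is not the case that the temperature is above 159°C


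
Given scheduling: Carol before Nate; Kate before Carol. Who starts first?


Constraints: Carol before Nate; Kate before Carol
The first task can have nothing scheduled before it, so it must never appear on the right of a 'before'.
Tasks appearing after some 'before': Nate, Carol.
The only task not in that list is Kate → it is first.

Kate


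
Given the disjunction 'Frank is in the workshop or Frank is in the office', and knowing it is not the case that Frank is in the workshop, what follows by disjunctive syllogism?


Disjunctive syllogism: P ∨ Q, ¬P ⊢ Q
Disjunction: Frank is in the workshop ∨ Frank is in the office
We know it is not the case that Frank is in the workshop.
By disjunctive syllogism, the other disjunct must be true.

Frank is in the office


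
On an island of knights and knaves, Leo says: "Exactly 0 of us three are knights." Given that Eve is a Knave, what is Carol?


Leo claims exactly 0 knights among Leo, Eve, Carol.
Given: Eve is a Knave.

Case 1: Leo is a Knight (tells truth)
  Then exactly 0 of the three are knights.
  Counting Leo, Eve: 1 knight(s) so far. Need -1 more → impossible.
Case 2: Leo is a Knave (lies)
  Then the count is NOT 0.
  If Carol = Knave, count = 0 = 0 → claim would be true, contradicts lie.
  If Carol = Knight, count = 1 ≠ 0 → lie confirmed ✓

Carol is a Knight.

Knight


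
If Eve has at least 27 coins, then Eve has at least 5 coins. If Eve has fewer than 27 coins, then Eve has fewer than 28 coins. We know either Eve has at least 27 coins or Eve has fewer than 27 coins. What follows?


Constructive dilemma: (P → Q) ∧ (R → S), P ∨ R ⊢ Q ∨ S
Premise 1: Eve has at least 27 coins → Eve has at least 5 coins
Premise 2: Eve has fewer than 27 coins → Eve has fewer than 28 coins
Premise 3: Eve has at least 27 coins ∨ Eve has fewer than 27 coins
Case 1: Assuming Eve has at least 27 coins, then by Premise 1, Eve has at least 5 coins.
Case 2: Assuming Eve has fewer than 27 coins, then by Premise 2, Eve has fewer than 28 coins.
Since one of Eve has at least 27 coins or Eve has fewer than 27 coins must hold, we get Eve has at least 5 coins or Eve has fewer than 28 coins.

Eve has at least 5 coins or Eve has fewer than 28 coins.


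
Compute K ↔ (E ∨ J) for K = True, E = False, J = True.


K = True, E = False, J = True
Step 1: E ∨ J = False OR True = True
Step 2: K ↔ (True): true when both sides have same truth value.
Result: True ↔ True = True

True


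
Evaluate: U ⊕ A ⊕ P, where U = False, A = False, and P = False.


U = False, A = False, P = False
Step 1: U ⊕ A = False XOR False = False
Step 2: False ⊕ P = False XOR False = False
XOR is true when an odd number of operands are true.

False


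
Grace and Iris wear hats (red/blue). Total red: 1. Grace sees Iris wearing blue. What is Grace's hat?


Total red = 1, Iris = blue
Red accounted for: 0
Remaining for Grace: 1
Grace's hat is red.

red


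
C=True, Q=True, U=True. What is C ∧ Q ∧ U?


C = True, Q = True, U = True
Expression: C ∧ Q ∧ U
Step 1: C ∧ Q = True AND True = True
Step 2: (True) ∧ U = True AND True = True

True


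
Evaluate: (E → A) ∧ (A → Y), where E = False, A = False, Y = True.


E = False, A = False, Y = True
Step 1: E → A is false only when E=True and A=False. Result: True
Step 2: A → Y is false only when A=True and Y=False. Result: True
Step 3: True ∧ True = True

True


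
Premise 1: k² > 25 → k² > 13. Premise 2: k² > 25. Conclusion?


Modus ponens: P → Q, P ⊢ Q
P: k² > 25
Q: k² > 13
We have P → Q and P is true.
By modus ponens, Q must be true.

k² > 13


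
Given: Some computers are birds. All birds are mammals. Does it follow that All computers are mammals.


Premise 1: Some computers are birds.
Premise 2: All birds are mammals.
Conclusion: All computers are mammals.
Fallacy: illicit minor. The minor term (computers) is distributed in the conclusion ('All computers ...') but undistributed in its premise ('Some computers are birds' doesn't cover all computers).
Only 'Some computers are mammals' follows, not 'All'.

Invalid


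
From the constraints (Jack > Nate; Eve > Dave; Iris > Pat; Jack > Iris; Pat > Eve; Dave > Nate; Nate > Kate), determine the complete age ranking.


Constraints: Jack > Nate; Eve > Dave; Iris > Pat; Jack > Iris; Pat > Eve; Dave > Nate; Nate > Kate
Method: at each step, the next-highest is the one remaining person who never appears on the smaller side of a constraint between remaining people.
  Step 1: remaining {Eve, Iris, Dave, Kate, Jack, Nate, Pat}; on the smaller side: {Eve, Iris, Dave, Kate, Nate, Pat} → Jack is next (Jack > Nate; Jack > Iris).
  Step 2: remaining {Eve, Iris, Dave, Kate, Nate, Pat}; on the smaller side: {Eve, Dave, Kate, Nate, Pat} → Iris is next (Iris > Pat).
  Step 3: remaining {Eve, Dave, Kate, Nate, Pat}; on the smaller side: {Eve, Dave, Kate, Nate} → Pat is next (Pat > Eve).
  Step 4: remaining {Eve, Dave, Kate, Nate}; on the smaller side: {Dave, Kate, Nate} → Eve is next (Eve > Dave).
  Step 5: remaining {Dave, Kate, Nate}; on the smaller side: {Kate, Nate} → Dave is next (Dave > Nate).
  Step 6: remaining {Kate, Nate}; on the smaller side: {Kate} → Nate is next (Nate > Kate).
  Step 7: only Kate remains → lowest.
Final ranking (highest to lowest):

Jack > Iris > Pat > Eve > Dave > Nate > Kate


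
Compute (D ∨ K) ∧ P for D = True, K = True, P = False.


D = True, K = True, P = False
Step 1: D ∨ K = True OR True = True
Step 2: True ∧ P = True AND False = False
OR is true when at least one operand is true; AND requires both.

False


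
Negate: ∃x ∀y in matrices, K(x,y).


Original: ∃x ∀y K(x,y)
Rule: ¬∀→∃, ¬∃→∀, negate predicate.
Negation: ∀x ∃y ¬K(x,y)

∀x ∃y ¬K(x,y)


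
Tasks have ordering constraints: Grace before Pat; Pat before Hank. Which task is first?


Constraints: Grace before Pat; Pat before Hank
The first task can have nothing scheduled before it, so it must never appear on the right of a 'before'.
Tasks appearing after some 'before': Pat, Hank.
The only task not in that list is Grace → it is first.

Grace


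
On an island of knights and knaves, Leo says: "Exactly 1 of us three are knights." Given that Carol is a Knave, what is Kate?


Leo claims exactly 1 knights among Leo, Carol, Kate.
Given: Carol is a Knave.

Case 1: Leo is a Knight (tells truth)
  Then exactly 1 of the three are knights.
  Counting Leo, Carol: 1 knight(s) so far. Need 0 more → Kate = Knave.
Case 2: Leo is a Knave (lies)
  Then the count is NOT 1.
  If Kate = Knight, count = 1 = 1 → claim would be true, contradicts lie.
  If Kate = Knave, count = 0 ≠ 1 → lie confirmed ✓

Kate is a Knave.

Knave


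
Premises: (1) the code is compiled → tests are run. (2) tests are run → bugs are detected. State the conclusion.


Hypothetical syllogism: P → Q, Q → R ⊢ P → R
Premise 1: the code is compiled → tests are run
Premise 2: tests are run → bugs are detected
Chain the implications: the middle term (tests are run) links the two.
Conclusion: If the code is compiled, then bugs are detected.

If the code is compiled, then bugs are detected.


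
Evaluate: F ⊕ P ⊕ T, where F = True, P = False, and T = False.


F = True, P = False, T = False
Step 1: F ⊕ P = True XOR False = True
Step 2: True ⊕ T = True XOR False = True
XOR is true when an odd number of operands are true.

True


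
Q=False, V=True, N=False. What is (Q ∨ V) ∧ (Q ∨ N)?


Q = False, V = True, N = False
Expression: (Q ∨ V) ∧ (Q ∨ N)
Step 1: Q ∨ V = False OR True = True
Step 2: Q ∨ N = False OR False = False
Step 3: (True) ∧ (False) = True AND False = False

False


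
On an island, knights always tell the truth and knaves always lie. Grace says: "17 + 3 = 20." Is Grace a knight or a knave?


Statement: "17 + 3 = 20."
Actual: 17 + 3 = 20
Claimed: 20
Statement is TRUE → Grace tells the truth → Knight

Knight


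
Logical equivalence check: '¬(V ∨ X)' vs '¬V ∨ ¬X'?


Expression 1: ¬(V ∨ X)
Expression 2: ¬V ∨ ¬X
Truth table (V X | Expr1 Expr2):
  T T |   F     F
  T F |   F     T   ← differ
  F T |   F     T   ← differ
  F F |   T     T
Counterexample: V=T, X=F gives Expr1 = F but Expr2 = T, so the expressions are NOT logically equivalent.

No


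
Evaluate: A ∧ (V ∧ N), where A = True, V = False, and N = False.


A = True, V = False, N = False
Step 1: V ∧ N = False AND False = False
Step 2: A ∧ False = True AND False = False
AND is true only when ALL operands are true.

False


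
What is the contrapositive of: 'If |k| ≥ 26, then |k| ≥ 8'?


Original: If |k| ≥ 26, then |k| ≥ 8
Contrapositive: If ¬Q, then ¬P
Negate Q: not (|k| ≥ 8)
Negate P: not (|k| ≥ 26)

If not (|k| ≥ 8), then not (|k| ≥ 26).


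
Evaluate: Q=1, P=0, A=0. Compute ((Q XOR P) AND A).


Q XOR P = 1^0 = 1
1 AND 0 = 0

0


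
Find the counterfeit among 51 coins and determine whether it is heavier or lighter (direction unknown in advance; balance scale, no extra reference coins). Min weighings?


Let n = 51. 102 possibilities (n coins × lighter/heavier); each weighing has 3 outcomes.
Bound for k weighings: say the first weighing puts j coins on each pan. If it tips, the 2j weighed coins remain suspects (each with a known direction) and k-1 weighings give 3^(k-1) outcomes; 3^(k-1) is odd, so 2j ≤ 3^(k-1) - 1. If it balances, the n - 2j unweighed coins remain with direction unknown: 2(n - 2j) ≤ 3^(k-1) - 1 by the same parity argument. Adding, n ≤ (3^(k-1) - 1) + (3^(k-1) - 1)/2 = (3^k - 3)/2, and the classical three-group strategy achieves this (3 coins in 2 weighings, 12 in 3, 39 in 4, 120 in 5).
So we need the smallest k with (3^k - 3)/2 ≥ 51.
k = 4: (3^4 - 3)/2 = 39 < 51 ✗
k = 5: (3^5 - 3)/2 = 120 ≥ 51 ✓

5


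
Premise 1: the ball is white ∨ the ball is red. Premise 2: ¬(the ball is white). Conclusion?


Disjunctive syllogism: P ∨ Q, ¬P ⊢ Q
Disjunction: the ball is white ∨ the ball is red
We know it is not the case that the ball is white.
By disjunctive syllogism, the other disjunct must be true.

The ball is red


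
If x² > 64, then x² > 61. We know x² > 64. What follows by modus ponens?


Modus ponens: P → Q, P ⊢ Q
P: x² > 64
Q: x² > 61
We have P → Q and P is true.
By modus ponens, Q must be true.

x² > 61


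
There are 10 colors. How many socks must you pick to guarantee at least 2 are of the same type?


Pigeonhole: to guarantee k in one of n categories, need (k-1)×n + 1.
k = 2, n = 10
Minimum = (2-1) × 10 + 1 = 1 × 10 + 1

11


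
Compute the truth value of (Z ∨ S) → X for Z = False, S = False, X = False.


Z = False, S = False, X = False
Step 1: Z ∨ S = False OR False = False
Step 2: (False) → X: false only when antecedent=True and X=False.
Result: True

True


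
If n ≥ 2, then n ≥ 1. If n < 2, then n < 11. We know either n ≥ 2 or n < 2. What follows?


Constructive dilemma: (P → Q) ∧ (R → S), P ∨ R ⊢ Q ∨ S
Premise 1: n ≥ 2 → n ≥ 1
Premise 2: n < 2 → n < 11
Premise 3: n ≥ 2 ∨ n < 2
Case 1: Assuming n ≥ 2, then by Premise 1, n ≥ 1.
Case 2: Assuming n < 2, then by Premise 2, n < 11.
Since one of n ≥ 2 or n < 2 must hold, we get n ≥ 1 or n < 11.

n ≥ 1 or n < 11.


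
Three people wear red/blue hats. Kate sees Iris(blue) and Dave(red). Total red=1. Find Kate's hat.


Total red = 1, seen red = 1
Own red = 1 - 1 = 0
Kate's hat is blue.

blue


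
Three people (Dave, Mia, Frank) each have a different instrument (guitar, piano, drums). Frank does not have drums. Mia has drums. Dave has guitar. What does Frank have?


From clues:
  Dave → guitar
  Mia → drums
By elimination, Frank gets the remaining.

piano


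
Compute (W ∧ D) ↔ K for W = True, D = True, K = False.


W = True, D = True, K = False
Step 1: W ∧ D = True AND True = True
Step 2: (True) ↔ K: true when both sides have same truth value.
Result: True ↔ False = False

False


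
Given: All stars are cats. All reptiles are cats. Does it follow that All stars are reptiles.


Premise 1: All stars are cats.
Premise 2: All reptiles are cats.
Conclusion: All stars are reptiles.
Fallacy: undistributed middle. cats is predicate in both.
Counterexample: stars and reptiles could be disjoint subsets of cats.

Invalid


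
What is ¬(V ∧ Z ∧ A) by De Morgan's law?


De Morgan's law: ¬(P ∧ Q ∧ R) ≡ ¬P ∨ ¬Q ∨ ¬R
¬(V ∧ Z ∧ A) = ¬V ∨ ¬Z ∨ ¬A

¬V ∨ ¬Z ∨ ¬A


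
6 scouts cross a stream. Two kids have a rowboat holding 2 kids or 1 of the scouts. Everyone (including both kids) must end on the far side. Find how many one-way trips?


Per crossing of one of the scouts: kids→, one←, one of the scouts→, one← = 4 trips
6 × 4 = 24, + 1 final kids→ = 25
Minimum trips = 25

25


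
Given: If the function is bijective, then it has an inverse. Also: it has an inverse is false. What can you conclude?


Modus tollens: P → Q, ¬Q ⊢ ¬P
P: the function is bijective
Q: it has an inverse
We have P → Q and Q is false.
By modus tollens, P must be false.

It is not the case that the function is bijective


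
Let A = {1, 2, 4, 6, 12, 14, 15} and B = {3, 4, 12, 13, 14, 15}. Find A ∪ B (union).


A = {1, 2, 4, 6, 12, 14, 15}
B = {3, 4, 12, 13, 14, 15}
Operation: union
All elements combined: 1, 2, 3, 4, 6, 12, 13, 14, 15

{1, 2, 3, 4, 6, 12, 13, 14, 15}


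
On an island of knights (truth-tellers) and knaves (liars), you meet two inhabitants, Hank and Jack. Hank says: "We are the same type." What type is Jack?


Hank says: "We are the same type."
Case 1: Hank is a Knight (truth-teller)
  Statement is true → they ARE the same → Jack is also a Knight
Case 2: Hank is a Knave (liar)
  Statement is false → they are NOT the same → Jack is a Knight
In both cases, Jack is a Knight.

Knight


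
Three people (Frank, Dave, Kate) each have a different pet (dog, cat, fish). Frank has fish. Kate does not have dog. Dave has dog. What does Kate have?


From clues:
  Frank → fish
  Dave → dog
By elimination, Kate gets the remaining.

cat


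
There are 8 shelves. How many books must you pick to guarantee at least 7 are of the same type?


Pigeonhole: to guarantee k in one of n categories, need (k-1)×n + 1.
k = 7, n = 8
Minimum = (7-1) × 8 + 1 = 6 × 8 + 1

49


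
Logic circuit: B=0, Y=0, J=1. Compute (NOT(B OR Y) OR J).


B OR Y = 0
NOT(0) = 1
1 OR 1 = 1

1


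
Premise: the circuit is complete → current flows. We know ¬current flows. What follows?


Modus tollens: P → Q, ¬Q ⊢ ¬P
P: the circuit is complete
Q: current flows
We have P → Q and Q is false.
By modus tollens, P must be false.

It is not the case that the circuit is complete


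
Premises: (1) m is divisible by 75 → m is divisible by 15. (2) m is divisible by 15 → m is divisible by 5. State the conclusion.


Hypothetical syllogism: P → Q, Q → R ⊢ P → R
Premise 1: m is divisible by 75 → m is divisible by 15
Premise 2: m is divisible by 15 → m is divisible by 5
Chain the implications: the middle term (m is divisible by 15) links the two.
Conclusion: If m is divisible by 75, then m is divisible by 5.

If m is divisible by 75, then m is divisible by 5.


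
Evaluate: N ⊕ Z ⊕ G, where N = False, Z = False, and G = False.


N = False, Z = False, G = False
Step 1: N ⊕ Z = False XOR False = False
Step 2: False ⊕ G = False XOR False = False
XOR is true when an odd number of operands are true.

False


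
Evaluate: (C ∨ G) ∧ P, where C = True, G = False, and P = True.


C = True, G = False, P = True
Step 1: C ∨ G = True OR False = True
Step 2: True ∧ P = True AND True = True
OR is true when at least one operand is true; AND requires both.

True


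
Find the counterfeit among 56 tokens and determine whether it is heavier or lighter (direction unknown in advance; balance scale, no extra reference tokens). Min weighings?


Let n = 56. 112 possibilities (n tokens × lighter/heavier); each weighing has 3 outcomes.
Bound for k weighings: say the first weighing puts j tokens on each pan. If it tips, the 2j weighed tokens remain suspects (each with a known direction) and k-1 weighings give 3^(k-1) outcomes; 3^(k-1) is odd, so 2j ≤ 3^(k-1) - 1. If it balances, the n - 2j unweighed tokens remain with direction unknown: 2(n - 2j) ≤ 3^(k-1) - 1 by the same parity argument. Adding, n ≤ (3^(k-1) - 1) + (3^(k-1) - 1)/2 = (3^k - 3)/2, and the classical three-group strategy achieves this (3 tokens in 2 weighings, 12 in 3, 39 in 4, 120 in 5).
So we need the smallest k with (3^k - 3)/2 ≥ 56.
k = 4: (3^4 - 3)/2 = 39 < 56 ✗
k = 5: (3^5 - 3)/2 = 120 ≥ 56 ✓

5


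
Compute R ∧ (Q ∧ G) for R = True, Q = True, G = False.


R = True, Q = True, G = False
Step 1: Q ∧ G = True AND False = False
Step 2: R ∧ False = True AND False = False
AND is true only when ALL operands are true.

False


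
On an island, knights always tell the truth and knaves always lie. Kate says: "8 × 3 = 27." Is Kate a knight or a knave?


Statement: "8 × 3 = 27."
Actual: 8 × 3 = 24
Claimed: 27
Statement is FALSE → Kate lies → Knave

Knave


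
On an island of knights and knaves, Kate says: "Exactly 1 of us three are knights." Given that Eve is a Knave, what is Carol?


Kate claims exactly 1 knights among Kate, Eve, Carol.
Given: Eve is a Knave.

Case 1: Kate is a Knight (tells truth)
  Then exactly 1 of the three are knights.
  Counting Kate, Eve: 1 knight(s) so far. Need 0 more → Carol = Knave.
Case 2: Kate is a Knave (lies)
  Then the count is NOT 1.
  If Carol = Knight, count = 1 = 1 → claim would be true, contradicts lie.
  If Carol = Knave, count = 0 ≠ 1 → lie confirmed ✓

Carol is a Knave.

Knave


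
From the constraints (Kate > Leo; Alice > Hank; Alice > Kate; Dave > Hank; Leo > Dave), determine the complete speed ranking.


Constraints: Kate > Leo; Alice > Hank; Alice > Kate; Dave > Hank; Leo > Dave
Method: at each step, the next-highest is the one remaining person who never appears on the smaller side of a constraint between remaining people.
  Step 1: remaining {Leo, Alice, Dave, Hank, Kate}; on the smaller side: {Leo, Dave, Hank, Kate} → Alice is next (Alice > Hank; Alice > Kate).
  Step 2: remaining {Leo, Dave, Hank, Kate}; on the smaller side: {Leo, Dave, Hank} → Kate is next (Kate > Leo).
  Step 3: remaining {Leo, Dave, Hank}; on the smaller side: {Dave, Hank} → Leo is next (Leo > Dave).
  Step 4: remaining {Dave, Hank}; on the smaller side: {Hank} → Dave is next (Dave > Hank).
  Step 5: only Hank remains → lowest.
Final ranking (highest to lowest):

Alice > Kate > Leo > Dave > Hank


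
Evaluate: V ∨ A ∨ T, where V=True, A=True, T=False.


V = True, A = True, T = False
Expression: V ∨ A ∨ T
Step 1: V ∨ A = True OR True = True
Step 2: (True) ∨ T = True OR False = True

True


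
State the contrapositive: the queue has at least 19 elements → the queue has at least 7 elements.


Original: If the queue has at least 19 elements, then the queue has at least 7 elements
Contrapositive: If ¬Q, then ¬P
Negate Q: not (the queue has at least 7 elements)
Negate P: not (the queue has at least 19 elements)

If not (the queue has at least 7 elements), then not (the queue has at least 19 elements).


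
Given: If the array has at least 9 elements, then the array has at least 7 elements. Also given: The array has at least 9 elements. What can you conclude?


Modus ponens: P → Q, P ⊢ Q
P: the array has at least 9 elements
Q: the array has at least 7 elements
We have P → Q and P is true.
By modus ponens, Q must be true.

The array has at least 7 elements


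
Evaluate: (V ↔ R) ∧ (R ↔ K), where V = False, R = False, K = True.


V = False, R = False, K = True
Step 1: V ↔ R is true when V and R have the same value. Result: True
Step 2: R ↔ K is true when R and K have the same value. Result: False
Step 3: True ∧ False = False

False


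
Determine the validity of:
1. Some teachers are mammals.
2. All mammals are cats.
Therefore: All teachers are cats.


Premise 1: Some teachers are mammals.
Premise 2: All mammals are cats.
Conclusion: All teachers are cats.
Fallacy: illicit minor. The minor term (teachers) is distributed in the conclusion ('All teachers ...') but undistributed in its premise ('Some teachers are mammals' doesn't cover all teachers).
Only 'Some teachers are cats' follows, not 'All'.

Invalid


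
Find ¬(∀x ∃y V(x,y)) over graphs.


Original: ∀x ∃y V(x,y)
Rule: ¬∀→∃, ¬∃→∀, negate predicate.
Negation: ∃x ∀y ¬V(x,y)

∃x ∀y ¬V(x,y)


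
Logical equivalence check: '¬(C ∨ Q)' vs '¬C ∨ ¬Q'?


Expression 1: ¬(C ∨ Q)
Expression 2: ¬C ∨ ¬Q
Truth table (C Q | Expr1 Expr2):
  T T |   F     F
  T F |   F     T   ← differ
  F T |   F     T   ← differ
  F F |   T     T
Counterexample: C=T, Q=F gives Expr1 = F but Expr2 = T, so the expressions are NOT logically equivalent.

No


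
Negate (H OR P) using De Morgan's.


De Morgan's law: ¬(P ∨ Q) ≡ ¬P ∧ ¬Q
¬(H ∨ P) = ¬H ∧ ¬P

¬H ∧ ¬P


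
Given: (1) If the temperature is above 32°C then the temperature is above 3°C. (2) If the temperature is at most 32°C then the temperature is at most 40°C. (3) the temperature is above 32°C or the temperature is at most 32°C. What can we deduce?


Constructive dilemma: (P → Q) ∧ (R → S), P ∨ R ⊢ Q ∨ S
Premise 1: the temperature is above 32°C → the temperature is above 3°C
Premise 2: the temperature is at most 32°C → the temperature is at most 40°C
Premise 3: the temperature is above 32°C ∨ the temperature is at most 32°C
Case 1: Assuming the temperature is above 32°C, then by Premise 1, the temperature is above 3°C.
Case 2: Assuming the temperature is at most 32°C, then by Premise 2, the temperature is at most 40°C.
Since one of the temperature is above 32°C or the temperature is at most 32°C must hold, we get the temperature is above 3°C or the temperature is at most 40°C.

The temperature is above 3°C or the temperature is at most 40°C.
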